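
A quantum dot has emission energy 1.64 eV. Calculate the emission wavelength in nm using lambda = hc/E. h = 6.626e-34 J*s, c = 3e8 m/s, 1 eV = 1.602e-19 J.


Convert energy: E = 1.64 eV = 1.64 * 1.602e-19 = 2.62728e-19 J
lambda = h*c / E = 6.626e-34 * 3e8 / 2.62728e-19
lambda = 7.566e-07 m = 756.6 nm

756.6


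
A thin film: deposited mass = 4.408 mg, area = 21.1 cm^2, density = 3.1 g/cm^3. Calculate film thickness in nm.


Convert: m = 4.408 mg = 4.4080e-06 kg, A = 21.1 cm^2 = 2.1100e-03 m^2, rho = 3.1 g/cm^3 = 3100 kg/m^3
t = m / (A * rho)
t = 4.4080e-06 / (2.1100e-03 * 3100)
t = 6.7390e-07 m = 673.9 nm

673.9


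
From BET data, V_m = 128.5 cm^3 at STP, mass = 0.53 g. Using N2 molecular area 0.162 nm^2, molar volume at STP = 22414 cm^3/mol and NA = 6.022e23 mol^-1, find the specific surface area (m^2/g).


Number of moles in monolayer = V_m / 22414 = 128.5 / 22414 = 0.00573302
Number of molecules = moles * NA = 0.00573302 * 6.022e23
SA = molecules * sigma / mass
SA = (128.5 / 22414) * 6.022e23 * 0.162e-18 / 0.53
SA = 1055.3 m^2/g

1055.3


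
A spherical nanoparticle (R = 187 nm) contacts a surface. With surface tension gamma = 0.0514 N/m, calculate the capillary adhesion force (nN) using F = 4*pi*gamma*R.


Convert radius: R = 187 nm = 1.87e-07 m
F = 4 * pi * gamma * R
F = 4 * pi * 0.0514 * 1.87e-07
F = 1.20785e-07 N = 120.7854 nN

120.7854


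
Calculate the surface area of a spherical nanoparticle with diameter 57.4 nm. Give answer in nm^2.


Radius r = 57.4/2 = 28.7 nm
Surface area SA = 4 * pi * r^2
SA = 4 * pi * (28.7)^2
SA = 10350.79 nm^2

10350.79


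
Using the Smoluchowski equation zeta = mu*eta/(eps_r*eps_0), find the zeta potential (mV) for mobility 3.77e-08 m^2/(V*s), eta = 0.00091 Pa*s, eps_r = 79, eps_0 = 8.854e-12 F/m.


Smoluchowski equation: zeta = mu * eta / (eps_r * eps_0)
zeta = 3.77e-08 * 0.00091 / (79 * 8.854e-12)
zeta = 0.049047 V = 49.05 mV

49.05


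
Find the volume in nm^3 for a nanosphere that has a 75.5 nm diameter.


Radius r = 75.5/2 = 37.75 nm
Volume V = (4/3) * pi * r^3
V = (4/3) * pi * (37.75)^3
V = 225340.62 nm^3

225340.62


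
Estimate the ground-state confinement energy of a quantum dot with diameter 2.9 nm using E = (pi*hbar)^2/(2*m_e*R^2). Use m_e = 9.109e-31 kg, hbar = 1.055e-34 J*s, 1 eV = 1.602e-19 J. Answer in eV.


Radius R = 2.9/2 = 1.45 nm = 1.45e-09 m
E = (pi * 1.055e-34)^2 / (2 * 9.109e-31 * (1.45e-09)^2)
E(J) = 2.86793e-20
E = E(J) / 1.602e-19 = 0.179 eV

0.179


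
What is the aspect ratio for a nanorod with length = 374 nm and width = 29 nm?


Aspect ratio AR = length / diameter
AR = 374 / 29
AR = 12.9

12.9


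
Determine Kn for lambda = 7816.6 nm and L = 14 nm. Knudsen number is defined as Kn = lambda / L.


Knudsen number Kn = lambda / L
Kn = 7816.6 / 14
Kn = 558.3286

558.3286


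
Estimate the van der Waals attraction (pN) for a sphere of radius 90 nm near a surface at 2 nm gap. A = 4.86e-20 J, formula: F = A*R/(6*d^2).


Convert to SI: R = 90 nm = 9e-08 m, d = 2 nm = 2e-09 m
F = A * R / (6 * d^2)
F = 4.86e-20 * 9e-08 / (6 * (2e-09)^2)
F = 1.8225e-10 N = 182.25 pN

182.25


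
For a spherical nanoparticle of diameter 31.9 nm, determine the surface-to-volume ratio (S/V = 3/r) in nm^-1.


Radius r = 31.9/2 = 15.95 nm
S/V = 3 / r = 3 / 15.95
S/V = 0.1881 nm^-1

0.1881


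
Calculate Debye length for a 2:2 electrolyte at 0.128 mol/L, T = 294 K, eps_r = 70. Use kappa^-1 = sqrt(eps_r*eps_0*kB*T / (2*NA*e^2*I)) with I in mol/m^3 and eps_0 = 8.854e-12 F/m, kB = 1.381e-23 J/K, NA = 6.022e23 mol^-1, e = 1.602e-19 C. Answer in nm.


Ionic strength I = 0.128 * 2^2 * 1000 = 512 mol/m^3
kappa^-1 = sqrt(70 * 8.854e-12 * 1.381e-23 * 294 / (2 * 6.022e23 * (1.602e-19)^2 * 512))
kappa^-1 = 0.399 nm

0.399


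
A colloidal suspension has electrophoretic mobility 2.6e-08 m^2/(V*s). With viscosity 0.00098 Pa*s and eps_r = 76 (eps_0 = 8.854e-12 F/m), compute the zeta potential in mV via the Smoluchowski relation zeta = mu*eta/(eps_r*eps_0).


Smoluchowski equation: zeta = mu * eta / (eps_r * eps_0)
zeta = 2.6e-08 * 0.00098 / (76 * 8.854e-12)
zeta = 0.037866 V = 37.87 mV

37.87


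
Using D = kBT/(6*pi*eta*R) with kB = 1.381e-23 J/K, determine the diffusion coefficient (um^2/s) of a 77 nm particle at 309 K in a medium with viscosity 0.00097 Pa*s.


Radius R = 77/2 = 38.5 nm = 3.85e-08 m
D = kB*T / (6*pi*eta*R)
D = 1.381e-23 * 309 / (6 * pi * 0.00097 * 3.85e-08)
D = 6.06204e-12 m^2/s = 6.062 um^2/s

6.062


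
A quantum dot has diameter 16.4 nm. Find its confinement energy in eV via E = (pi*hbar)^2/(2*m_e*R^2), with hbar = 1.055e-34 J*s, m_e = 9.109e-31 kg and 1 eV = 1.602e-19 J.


Radius R = 16.4/2 = 8.2 nm = 8.2e-09 m
E = (pi * 1.055e-34)^2 / (2 * 9.109e-31 * (8.2e-09)^2)
E(J) = 8.9676e-22
E = E(J) / 1.602e-19 = 0.0056 eV

0.0056


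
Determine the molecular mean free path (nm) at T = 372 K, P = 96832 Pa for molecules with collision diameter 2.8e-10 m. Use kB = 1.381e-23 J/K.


Mean free path: lambda = kB*T / (sqrt(2) * pi * d^2 * P)
lambda = 1.381e-23 * 372 / (sqrt(2) * pi * (2.8e-10)^2 * 96832)
lambda = 1.52313e-07 m
lambda = 152.31 nm

152.31


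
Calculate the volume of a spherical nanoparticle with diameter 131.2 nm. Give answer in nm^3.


Radius r = 131.2/2 = 65.6 nm
Volume V = (4/3) * pi * r^3
V = (4/3) * pi * (65.6)^3
V = 1182497.22 nm^3

1182497.22


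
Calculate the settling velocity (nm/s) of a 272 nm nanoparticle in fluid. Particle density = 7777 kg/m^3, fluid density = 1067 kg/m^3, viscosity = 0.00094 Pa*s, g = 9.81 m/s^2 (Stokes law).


Radius R = 272/2 nm = 1.36e-07 m
Density difference = 7777 - 1067 = 6710 kg/m^3
v = 2 * R^2 * (rho_p - rho_f) * g / (9 * eta)
v = 2 * (1.36e-07)^2 * 6710 * 9.81 / (9 * 0.00094)
v = 2.87825e-07 m/s = 287.8253 nm/s

287.8253


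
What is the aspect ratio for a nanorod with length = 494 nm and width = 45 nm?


Aspect ratio AR = length / diameter
AR = 494 / 45
AR = 10.98

10.98


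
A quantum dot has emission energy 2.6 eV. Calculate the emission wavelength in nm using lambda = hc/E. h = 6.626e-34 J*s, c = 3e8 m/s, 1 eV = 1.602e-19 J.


Convert energy: E = 2.6 eV = 2.6 * 1.602e-19 = 4.1652e-19 J
lambda = h*c / E = 6.626e-34 * 3e8 / 4.1652e-19
lambda = 4.7724e-07 m = 477.2 nm

477.2


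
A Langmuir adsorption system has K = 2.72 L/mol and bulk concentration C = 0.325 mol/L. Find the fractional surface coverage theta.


Langmuir isotherm: theta = K*C / (1 + K*C)
K*C = 2.72 * 0.325 = 0.884
theta = 0.884 / (1 + 0.884) = 0.884 / 1.884
theta = 0.4692

0.4692


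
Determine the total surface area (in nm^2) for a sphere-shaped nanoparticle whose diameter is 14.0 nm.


Radius r = 14.0/2 = 7 nm
Surface area SA = 4 * pi * r^2
SA = 4 * pi * (7)^2
SA = 615.75 nm^2

615.75


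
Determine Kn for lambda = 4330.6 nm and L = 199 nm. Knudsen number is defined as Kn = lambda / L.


Knudsen number Kn = lambda / L
Kn = 4330.6 / 199
Kn = 21.7618

21.7618


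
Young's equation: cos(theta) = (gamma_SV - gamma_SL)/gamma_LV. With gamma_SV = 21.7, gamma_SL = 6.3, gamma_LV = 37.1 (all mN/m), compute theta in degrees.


cos(theta) = (gamma_SV - gamma_SL) / gamma_LV
cos(theta) = (21.7 - 6.3) / 37.1
cos(theta) = 0.415094
theta = arccos(0.415094) = 65.47 degrees

65.47


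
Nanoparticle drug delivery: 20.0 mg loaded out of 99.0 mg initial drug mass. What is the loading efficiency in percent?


Drug loading efficiency = (drug loaded / drug initial) * 100
DLE = 20.0 / 99.0 * 100
DLE = 0.202 * 100
DLE = 20.2%

20.2


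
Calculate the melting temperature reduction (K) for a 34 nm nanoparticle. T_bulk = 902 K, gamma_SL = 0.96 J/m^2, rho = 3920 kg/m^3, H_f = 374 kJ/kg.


Radius R = 34/2 = 17 nm = 1.7e-08 m
Convert H_f = 374 kJ/kg = 374000 J/kg
dT = 2 * gamma_SL * T_bulk / (rho * H_f * R)
dT = 2 * 0.96 * 902 / (3920 * 374000 * 1.7e-08)
dT = 69.5 K

69.5


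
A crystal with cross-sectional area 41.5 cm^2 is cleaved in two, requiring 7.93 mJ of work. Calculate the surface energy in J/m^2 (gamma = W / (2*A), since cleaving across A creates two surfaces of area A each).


Convert: A = 41.5 cm^2 = 0.00415 m^2, W = 7.93 mJ = 0.00793 J
Cleaving exposes two faces of area A, so total new surface = 2*A and gamma = W / (2*A)
gamma = 0.00793 / (2 * 0.00415)
gamma = 0.955 J/m^2

0.955


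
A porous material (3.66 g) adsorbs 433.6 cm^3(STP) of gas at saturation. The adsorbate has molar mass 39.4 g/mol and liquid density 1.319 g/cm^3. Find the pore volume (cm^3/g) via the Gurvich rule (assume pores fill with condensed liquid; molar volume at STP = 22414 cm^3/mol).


Moles adsorbed n = V_ads / 22414 = 433.6 / 22414 = 1.934505e-02 mol
Liquid volume V_liq = n * M / rho_liq = 1.934505e-02 * 39.4 / 1.319 = 0.57786 cm^3
Specific pore volume V_pore = V_liq / m_sample = 0.57786 / 3.66
V_pore = 0.1579 cm^3/g

0.1579


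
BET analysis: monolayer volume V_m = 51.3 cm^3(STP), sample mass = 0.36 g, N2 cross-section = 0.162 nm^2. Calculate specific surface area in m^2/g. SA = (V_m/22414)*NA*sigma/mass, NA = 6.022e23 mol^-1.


Number of moles in monolayer = V_m / 22414 = 51.3 / 22414 = 0.00228875
Number of molecules = moles * NA = 0.00228875 * 6.022e23
SA = molecules * sigma / mass
SA = (51.3 / 22414) * 6.022e23 * 0.162e-18 / 0.36
SA = 620.2 m^2/g

620.2


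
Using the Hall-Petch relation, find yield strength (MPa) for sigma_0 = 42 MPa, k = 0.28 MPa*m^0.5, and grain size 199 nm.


d = 199 nm = 1.99e-07 m
sqrt(d) = 0.0004460942
Hall-Petch contribution = k / sqrt(d) = 0.28 / 0.0004460942 = 627.7 MPa
sigma = sigma_0 + k/sqrt(d) = 42 + 627.7 = 669.7 MPa

669.7


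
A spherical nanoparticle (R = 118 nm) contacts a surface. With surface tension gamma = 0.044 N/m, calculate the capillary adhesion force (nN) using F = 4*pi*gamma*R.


Convert radius: R = 118 nm = 1.18e-07 m
F = 4 * pi * gamma * R
F = 4 * pi * 0.044 * 1.18e-07
F = 6.52446e-08 N = 65.2446 nN

65.2446


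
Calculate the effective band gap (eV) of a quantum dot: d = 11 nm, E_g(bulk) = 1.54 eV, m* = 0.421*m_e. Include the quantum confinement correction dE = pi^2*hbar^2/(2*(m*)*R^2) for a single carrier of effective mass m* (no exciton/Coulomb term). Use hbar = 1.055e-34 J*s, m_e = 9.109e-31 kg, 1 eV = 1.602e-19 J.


Radius R = 11/2 nm = 5.5e-09 m
Confinement energy dE = pi^2 * hbar^2 / (2 * m_eff * m_e * R^2)
dE = pi^2 * (1.055e-34)^2 / (2 * 0.421 * 9.109e-31 * (5.5e-09)^2) J, divided by 1.602e-19 J/eV
dE = 0.0296 eV
Total band gap = E_g(bulk) + dE = 1.54 + 0.0296 = 1.5696 eV

1.5696


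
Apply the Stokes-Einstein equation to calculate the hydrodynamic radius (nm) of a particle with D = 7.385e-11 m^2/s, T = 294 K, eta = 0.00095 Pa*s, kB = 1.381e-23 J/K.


Stokes-Einstein: R = kB*T / (6*pi*eta*D)
R = 1.381e-23 * 294 / (6 * pi * 0.00095 * 7.385e-11)
R = 3.07019e-09 m = 3.07 nm

3.07


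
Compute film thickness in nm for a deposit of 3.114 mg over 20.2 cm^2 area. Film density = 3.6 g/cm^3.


Convert: m = 3.114 mg = 3.1140e-06 kg, A = 20.2 cm^2 = 2.0200e-03 m^2, rho = 3.6 g/cm^3 = 3600 kg/m^3
t = m / (A * rho)
t = 3.1140e-06 / (2.0200e-03 * 3600)
t = 4.2822e-07 m = 428.2 nm

428.2


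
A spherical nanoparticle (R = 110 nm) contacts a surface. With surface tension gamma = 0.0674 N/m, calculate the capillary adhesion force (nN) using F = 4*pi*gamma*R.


Convert radius: R = 110 nm = 1.1e-07 m
F = 4 * pi * gamma * R
F = 4 * pi * 0.0674 * 1.1e-07
F = 9.31671e-08 N = 93.1671 nN

93.1671


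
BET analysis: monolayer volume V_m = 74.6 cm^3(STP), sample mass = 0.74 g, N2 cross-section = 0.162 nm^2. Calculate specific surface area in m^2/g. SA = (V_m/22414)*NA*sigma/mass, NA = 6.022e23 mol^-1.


Number of moles in monolayer = V_m / 22414 = 74.6 / 22414 = 0.00332828
Number of molecules = moles * NA = 0.00332828 * 6.022e23
SA = molecules * sigma / mass
SA = (74.6 / 22414) * 6.022e23 * 0.162e-18 / 0.74
SA = 438.8 m^2/g

438.8


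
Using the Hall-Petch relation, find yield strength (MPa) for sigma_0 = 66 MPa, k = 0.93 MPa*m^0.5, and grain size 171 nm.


d = 171 nm = 1.71e-07 m
sqrt(d) = 0.0004135215
Hall-Petch contribution = k / sqrt(d) = 0.93 / 0.0004135215 = 2249.0 MPa
sigma = sigma_0 + k/sqrt(d) = 66 + 2249.0 = 2315.0 MPa

2315.0


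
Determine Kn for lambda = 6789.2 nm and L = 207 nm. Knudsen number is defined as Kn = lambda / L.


Knudsen number Kn = lambda / L
Kn = 6789.2 / 207
Kn = 32.7981

32.7981


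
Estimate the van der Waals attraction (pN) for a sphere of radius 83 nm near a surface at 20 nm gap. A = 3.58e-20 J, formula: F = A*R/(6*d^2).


Convert to SI: R = 83 nm = 8.3e-08 m, d = 20 nm = 2e-08 m
F = A * R / (6 * d^2)
F = 3.58e-20 * 8.3e-08 / (6 * (2e-08)^2)
F = 1.23808e-12 N = 1.238 pN

1.238


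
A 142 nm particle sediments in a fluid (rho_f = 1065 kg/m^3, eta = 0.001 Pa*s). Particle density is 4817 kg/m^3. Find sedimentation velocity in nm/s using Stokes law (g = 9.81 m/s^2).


Radius R = 142/2 nm = 7.1e-08 m
Density difference = 4817 - 1065 = 3752 kg/m^3
v = 2 * R^2 * (rho_p - rho_f) * g / (9 * eta)
v = 2 * (7.1e-08)^2 * 3752 * 9.81 / (9 * 0.001)
v = 4.12322e-08 m/s = 41.2322 nm/s

41.2322


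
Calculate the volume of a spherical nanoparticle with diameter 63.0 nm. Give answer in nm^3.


Radius r = 63.0/2 = 31.5 nm
Volume V = (4/3) * pi * r^3
V = (4/3) * pi * (31.5)^3
V = 130924.3 nm^3

130924.3


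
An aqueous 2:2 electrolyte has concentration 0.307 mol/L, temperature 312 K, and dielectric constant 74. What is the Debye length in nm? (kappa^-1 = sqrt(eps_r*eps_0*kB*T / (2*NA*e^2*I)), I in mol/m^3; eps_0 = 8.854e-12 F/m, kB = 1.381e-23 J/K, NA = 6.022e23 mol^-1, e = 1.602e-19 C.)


Ionic strength I = 0.307 * 2^2 * 1000 = 1228 mol/m^3
kappa^-1 = sqrt(74 * 8.854e-12 * 1.381e-23 * 312 / (2 * 6.022e23 * (1.602e-19)^2 * 1228))
kappa^-1 = 0.273 nm

0.273


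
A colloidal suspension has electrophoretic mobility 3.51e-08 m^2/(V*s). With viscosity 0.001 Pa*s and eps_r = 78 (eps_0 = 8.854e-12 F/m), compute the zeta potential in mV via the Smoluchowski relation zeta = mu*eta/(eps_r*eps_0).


Smoluchowski equation: zeta = mu * eta / (eps_r * eps_0)
zeta = 3.51e-08 * 0.001 / (78 * 8.854e-12)
zeta = 0.050824 V = 50.82 mV

50.82


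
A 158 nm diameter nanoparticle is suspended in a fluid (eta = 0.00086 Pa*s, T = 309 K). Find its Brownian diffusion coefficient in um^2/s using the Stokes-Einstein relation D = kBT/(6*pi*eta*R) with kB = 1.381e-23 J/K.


Radius R = 158/2 = 79 nm = 7.9e-08 m
D = kB*T / (6*pi*eta*R)
D = 1.381e-23 * 309 / (6 * pi * 0.00086 * 7.9e-08)
D = 3.33216e-12 m^2/s = 3.332 um^2/s

3.332


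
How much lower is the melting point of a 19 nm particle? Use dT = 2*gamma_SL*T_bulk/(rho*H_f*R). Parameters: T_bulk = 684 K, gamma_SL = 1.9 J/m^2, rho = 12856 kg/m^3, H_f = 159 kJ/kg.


Radius R = 19/2 = 9.5 nm = 9.5e-09 m
Convert H_f = 159 kJ/kg = 159000 J/kg
dT = 2 * gamma_SL * T_bulk / (rho * H_f * R)
dT = 2 * 1.9 * 684 / (12856 * 159000 * 9.5e-09)
dT = 133.8 K

133.8


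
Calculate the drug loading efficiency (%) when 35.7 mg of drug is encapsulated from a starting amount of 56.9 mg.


Drug loading efficiency = (drug loaded / drug initial) * 100
DLE = 35.7 / 56.9 * 100
DLE = 0.6274 * 100
DLE = 62.74%

62.74


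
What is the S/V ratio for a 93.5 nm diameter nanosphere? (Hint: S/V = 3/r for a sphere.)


Radius r = 93.5/2 = 46.75 nm
S/V = 3 / r = 3 / 46.75
S/V = 0.0642 nm^-1

0.0642


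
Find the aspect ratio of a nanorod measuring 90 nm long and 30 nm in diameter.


Aspect ratio AR = length / diameter
AR = 90 / 30
AR = 3.0

3.0


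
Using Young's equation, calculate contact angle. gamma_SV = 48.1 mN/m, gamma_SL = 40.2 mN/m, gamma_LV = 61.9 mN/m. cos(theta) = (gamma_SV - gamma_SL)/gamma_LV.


cos(theta) = (gamma_SV - gamma_SL) / gamma_LV
cos(theta) = (48.1 - 40.2) / 61.9
cos(theta) = 0.127625
theta = arccos(0.127625) = 82.67 degrees

82.67


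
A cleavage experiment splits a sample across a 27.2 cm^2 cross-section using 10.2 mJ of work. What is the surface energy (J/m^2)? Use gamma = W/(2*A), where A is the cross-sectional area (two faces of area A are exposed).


Convert: A = 27.2 cm^2 = 0.00272 m^2, W = 10.2 mJ = 0.0102 J
Cleaving exposes two faces of area A, so total new surface = 2*A and gamma = W / (2*A)
gamma = 0.0102 / (2 * 0.00272)
gamma = 1.875 J/m^2

1.875


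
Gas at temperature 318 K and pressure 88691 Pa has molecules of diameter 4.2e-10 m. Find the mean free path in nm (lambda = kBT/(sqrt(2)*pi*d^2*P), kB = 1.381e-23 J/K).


Mean free path: lambda = kB*T / (sqrt(2) * pi * d^2 * P)
lambda = 1.381e-23 * 318 / (sqrt(2) * pi * (4.2e-10)^2 * 88691)
lambda = 6.31797e-08 m
lambda = 63.18 nm

63.18


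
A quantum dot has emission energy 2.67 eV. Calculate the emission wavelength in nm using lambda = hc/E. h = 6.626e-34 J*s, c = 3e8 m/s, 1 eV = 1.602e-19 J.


Convert energy: E = 2.67 eV = 2.67 * 1.602e-19 = 4.27734e-19 J
lambda = h*c / E = 6.626e-34 * 3e8 / 4.27734e-19
lambda = 4.64728e-07 m = 464.7 nm

464.7


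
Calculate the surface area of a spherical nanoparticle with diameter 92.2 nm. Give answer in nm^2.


Radius r = 92.2/2 = 46.1 nm
Surface area SA = 4 * pi * r^2
SA = 4 * pi * (46.1)^2
SA = 26706.18 nm^2

26706.18


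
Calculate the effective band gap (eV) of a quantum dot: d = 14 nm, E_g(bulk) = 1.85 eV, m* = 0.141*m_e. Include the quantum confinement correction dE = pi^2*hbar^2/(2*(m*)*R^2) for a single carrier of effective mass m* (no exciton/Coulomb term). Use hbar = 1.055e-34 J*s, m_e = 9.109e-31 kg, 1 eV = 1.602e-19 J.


Radius R = 14/2 nm = 7e-09 m
Confinement energy dE = pi^2 * hbar^2 / (2 * m_eff * m_e * R^2)
dE = pi^2 * (1.055e-34)^2 / (2 * 0.141 * 9.109e-31 * (7e-09)^2) J, divided by 1.602e-19 J/eV
dE = 0.0545 eV
Total band gap = E_g(bulk) + dE = 1.85 + 0.0545 = 1.9045 eV

1.9045


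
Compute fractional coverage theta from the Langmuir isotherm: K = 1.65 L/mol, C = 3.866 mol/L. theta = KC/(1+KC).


Langmuir isotherm: theta = K*C / (1 + K*C)
K*C = 1.65 * 3.866 = 6.3789
theta = 6.3789 / (1 + 6.3789) = 6.3789 / 7.3789
theta = 0.8645

0.8645


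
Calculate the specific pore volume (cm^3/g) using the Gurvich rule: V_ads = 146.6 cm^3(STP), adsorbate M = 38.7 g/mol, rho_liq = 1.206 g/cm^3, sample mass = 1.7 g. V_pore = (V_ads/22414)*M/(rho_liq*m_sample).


Moles adsorbed n = V_ads / 22414 = 146.6 / 22414 = 6.540555e-03 mol
Liquid volume V_liq = n * M / rho_liq = 6.540555e-03 * 38.7 / 1.206 = 0.20988 cm^3
Specific pore volume V_pore = V_liq / m_sample = 0.20988 / 1.7
V_pore = 0.1235 cm^3/g

0.1235


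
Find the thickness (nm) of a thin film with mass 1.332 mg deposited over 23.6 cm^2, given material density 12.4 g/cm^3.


Convert: m = 1.332 mg = 1.3320e-06 kg, A = 23.6 cm^2 = 2.3600e-03 m^2, rho = 12.4 g/cm^3 = 12400 kg/m^3
t = m / (A * rho)
t = 1.3320e-06 / (2.3600e-03 * 12400)
t = 4.5517e-08 m = 45.5 nm

45.5


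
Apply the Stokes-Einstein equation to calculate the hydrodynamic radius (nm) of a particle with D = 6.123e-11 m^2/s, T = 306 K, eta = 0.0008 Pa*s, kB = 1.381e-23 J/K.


Stokes-Einstein: R = kB*T / (6*pi*eta*D)
R = 1.381e-23 * 306 / (6 * pi * 0.0008 * 6.123e-11)
R = 4.57678e-09 m = 4.58 nm

4.58


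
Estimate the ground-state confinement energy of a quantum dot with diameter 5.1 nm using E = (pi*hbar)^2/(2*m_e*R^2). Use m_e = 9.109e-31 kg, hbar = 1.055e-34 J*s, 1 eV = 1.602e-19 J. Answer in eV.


Radius R = 5.1/2 = 2.55 nm = 2.55e-09 m
E = (pi * 1.055e-34)^2 / (2 * 9.109e-31 * (2.55e-09)^2)
E(J) = 9.27307e-21
E = E(J) / 1.602e-19 = 0.0579 eV

0.0579


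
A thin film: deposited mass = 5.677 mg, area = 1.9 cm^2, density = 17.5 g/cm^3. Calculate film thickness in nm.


Convert: m = 5.677 mg = 5.6770e-06 kg, A = 1.9 cm^2 = 1.9000e-04 m^2, rho = 17.5 g/cm^3 = 17500 kg/m^3
t = m / (A * rho)
t = 5.6770e-06 / (1.9000e-04 * 17500)
t = 1.7074e-06 m = 1707.4 nm

1707.4


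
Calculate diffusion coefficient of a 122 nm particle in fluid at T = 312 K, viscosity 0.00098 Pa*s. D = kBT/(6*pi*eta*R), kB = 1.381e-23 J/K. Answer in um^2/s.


Radius R = 122/2 = 61 nm = 6.1e-08 m
D = kB*T / (6*pi*eta*R)
D = 1.381e-23 * 312 / (6 * pi * 0.00098 * 6.1e-08)
D = 3.82377e-12 m^2/s = 3.824 um^2/s

3.824


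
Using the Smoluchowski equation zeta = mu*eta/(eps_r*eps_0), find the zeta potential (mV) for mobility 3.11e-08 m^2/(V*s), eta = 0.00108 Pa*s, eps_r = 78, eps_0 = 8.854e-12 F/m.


Smoluchowski equation: zeta = mu * eta / (eps_r * eps_0)
zeta = 3.11e-08 * 0.00108 / (78 * 8.854e-12)
zeta = 0.048635 V = 48.64 mV

48.64


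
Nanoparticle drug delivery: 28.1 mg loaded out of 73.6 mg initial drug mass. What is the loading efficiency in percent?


Drug loading efficiency = (drug loaded / drug initial) * 100
DLE = 28.1 / 73.6 * 100
DLE = 0.3818 * 100
DLE = 38.18%

38.18


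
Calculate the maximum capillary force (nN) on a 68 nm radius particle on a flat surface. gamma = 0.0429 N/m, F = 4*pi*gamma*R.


Convert radius: R = 68 nm = 6.8e-08 m
F = 4 * pi * gamma * R
F = 4 * pi * 0.0429 * 6.8e-08
F = 3.66586e-08 N = 36.6586 nN

36.6586


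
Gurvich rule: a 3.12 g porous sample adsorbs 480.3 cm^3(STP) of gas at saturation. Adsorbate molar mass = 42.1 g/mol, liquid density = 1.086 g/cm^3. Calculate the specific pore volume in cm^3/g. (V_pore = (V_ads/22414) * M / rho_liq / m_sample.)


Moles adsorbed n = V_ads / 22414 = 480.3 / 22414 = 2.142857e-02 mol
Liquid volume V_liq = n * M / rho_liq = 2.142857e-02 * 42.1 / 1.086 = 0.83070 cm^3
Specific pore volume V_pore = V_liq / m_sample = 0.83070 / 3.12
V_pore = 0.2663 cm^3/g

0.2663


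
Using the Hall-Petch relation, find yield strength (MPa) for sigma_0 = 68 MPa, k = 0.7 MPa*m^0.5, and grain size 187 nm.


d = 187 nm = 1.87e-07 m
sqrt(d) = 0.000432435
Hall-Petch contribution = k / sqrt(d) = 0.7 / 0.000432435 = 1618.7 MPa
sigma = sigma_0 + k/sqrt(d) = 68 + 1618.7 = 1686.7 MPa

1686.7


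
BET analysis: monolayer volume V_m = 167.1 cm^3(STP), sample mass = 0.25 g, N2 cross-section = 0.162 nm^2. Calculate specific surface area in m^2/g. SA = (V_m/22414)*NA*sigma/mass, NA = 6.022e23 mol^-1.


Number of moles in monolayer = V_m / 22414 = 167.1 / 22414 = 0.00745516
Number of molecules = moles * NA = 0.00745516 * 6.022e23
SA = molecules * sigma / mass
SA = (167.1 / 22414) * 6.022e23 * 0.162e-18 / 0.25
SA = 2909.2 m^2/g

2909.2


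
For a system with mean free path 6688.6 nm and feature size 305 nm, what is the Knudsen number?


Knudsen number Kn = lambda / L
Kn = 6688.6 / 305
Kn = 21.9298

21.9298


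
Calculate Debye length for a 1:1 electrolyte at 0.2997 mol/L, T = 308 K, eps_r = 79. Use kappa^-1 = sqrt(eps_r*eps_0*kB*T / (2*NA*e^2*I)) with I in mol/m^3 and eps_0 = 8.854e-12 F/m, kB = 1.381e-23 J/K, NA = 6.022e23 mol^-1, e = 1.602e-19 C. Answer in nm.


Ionic strength I = 0.2997 * 1^2 * 1000 = 299.7 mol/m^3
kappa^-1 = sqrt(79 * 8.854e-12 * 1.381e-23 * 308 / (2 * 6.022e23 * (1.602e-19)^2 * 299.7))
kappa^-1 = 0.567 nm

0.567


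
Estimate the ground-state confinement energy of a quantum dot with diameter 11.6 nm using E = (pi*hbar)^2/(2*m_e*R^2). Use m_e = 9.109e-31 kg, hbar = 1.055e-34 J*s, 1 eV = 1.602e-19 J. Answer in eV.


Radius R = 11.6/2 = 5.8 nm = 5.8e-09 m
E = (pi * 1.055e-34)^2 / (2 * 9.109e-31 * (5.8e-09)^2)
E(J) = 1.79245e-21
E = E(J) / 1.602e-19 = 0.0112 eV

0.0112


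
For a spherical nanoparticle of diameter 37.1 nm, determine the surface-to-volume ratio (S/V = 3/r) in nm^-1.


Radius r = 37.1/2 = 18.55 nm
S/V = 3 / r = 3 / 18.55
S/V = 0.1617 nm^-1

0.1617


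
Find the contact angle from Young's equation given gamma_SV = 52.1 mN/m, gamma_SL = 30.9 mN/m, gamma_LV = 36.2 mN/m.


cos(theta) = (gamma_SV - gamma_SL) / gamma_LV
cos(theta) = (52.1 - 30.9) / 36.2
cos(theta) = 0.585635
theta = arccos(0.585635) = 54.15 degrees

54.15


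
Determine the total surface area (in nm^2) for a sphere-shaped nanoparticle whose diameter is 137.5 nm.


Radius r = 137.5/2 = 68.75 nm
Surface area SA = 4 * pi * r^2
SA = 4 * pi * (68.75)^2
SA = 59395.74 nm^2

59395.74


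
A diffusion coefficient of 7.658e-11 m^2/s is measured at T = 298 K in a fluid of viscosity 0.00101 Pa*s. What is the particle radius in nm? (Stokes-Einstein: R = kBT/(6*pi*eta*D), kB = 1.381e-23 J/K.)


Stokes-Einstein: R = kB*T / (6*pi*eta*D)
R = 1.381e-23 * 298 / (6 * pi * 0.00101 * 7.658e-11)
R = 2.82275e-09 m = 2.82 nm

2.82


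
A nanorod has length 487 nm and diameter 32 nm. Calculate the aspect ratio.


Aspect ratio AR = length / diameter
AR = 487 / 32
AR = 15.22

15.22


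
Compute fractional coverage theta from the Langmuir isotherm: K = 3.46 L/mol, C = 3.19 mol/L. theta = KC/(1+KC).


Langmuir isotherm: theta = K*C / (1 + K*C)
K*C = 3.46 * 3.19 = 11.0374
theta = 11.0374 / (1 + 11.0374) = 11.0374 / 12.0374
theta = 0.9169

0.9169


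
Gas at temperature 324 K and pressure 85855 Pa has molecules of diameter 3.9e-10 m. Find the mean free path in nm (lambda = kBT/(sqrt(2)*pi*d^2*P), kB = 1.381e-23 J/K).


Mean free path: lambda = kB*T / (sqrt(2) * pi * d^2 * P)
lambda = 1.381e-23 * 324 / (sqrt(2) * pi * (3.9e-10)^2 * 85855)
lambda = 7.71221e-08 m
lambda = 77.12 nm

77.12


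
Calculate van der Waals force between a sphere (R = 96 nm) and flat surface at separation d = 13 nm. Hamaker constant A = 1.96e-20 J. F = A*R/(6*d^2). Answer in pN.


Convert to SI: R = 96 nm = 9.6e-08 m, d = 13 nm = 1.3e-08 m
F = A * R / (6 * d^2)
F = 1.96e-20 * 9.6e-08 / (6 * (1.3e-08)^2)
F = 1.85562e-12 N = 1.856 pN

1.856


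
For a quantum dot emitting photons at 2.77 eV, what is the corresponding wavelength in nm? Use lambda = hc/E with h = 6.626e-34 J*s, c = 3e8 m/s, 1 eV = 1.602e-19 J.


Convert energy: E = 2.77 eV = 2.77 * 1.602e-19 = 4.43754e-19 J
lambda = h*c / E = 6.626e-34 * 3e8 / 4.43754e-19
lambda = 4.47951e-07 m = 448.0 nm

448.0


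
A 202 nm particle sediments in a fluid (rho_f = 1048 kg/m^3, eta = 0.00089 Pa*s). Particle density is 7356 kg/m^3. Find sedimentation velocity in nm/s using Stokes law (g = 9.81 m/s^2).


Radius R = 202/2 nm = 1.01e-07 m
Density difference = 7356 - 1048 = 6308 kg/m^3
v = 2 * R^2 * (rho_p - rho_f) * g / (9 * eta)
v = 2 * (1.01e-07)^2 * 6308 * 9.81 / (9 * 0.00089)
v = 1.57616e-07 m/s = 157.6162 nm/s

157.6162


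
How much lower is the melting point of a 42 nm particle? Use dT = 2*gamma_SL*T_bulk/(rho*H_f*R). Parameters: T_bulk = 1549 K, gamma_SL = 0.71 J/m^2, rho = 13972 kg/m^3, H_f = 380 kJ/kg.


Radius R = 42/2 = 21 nm = 2.1e-08 m
Convert H_f = 380 kJ/kg = 380000 J/kg
dT = 2 * gamma_SL * T_bulk / (rho * H_f * R)
dT = 2 * 0.71 * 1549 / (13972 * 380000 * 2.1e-08)
dT = 19.7 K

19.7


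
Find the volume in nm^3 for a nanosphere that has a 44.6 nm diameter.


Radius r = 44.6/2 = 22.3 nm
Volume V = (4/3) * pi * r^3
V = (4/3) * pi * (22.3)^3
V = 46451.87 nm^3

46451.87


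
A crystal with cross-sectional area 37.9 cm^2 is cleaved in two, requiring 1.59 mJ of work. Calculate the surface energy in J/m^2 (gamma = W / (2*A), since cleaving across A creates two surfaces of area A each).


Convert: A = 37.9 cm^2 = 0.00379 m^2, W = 1.59 mJ = 0.00159 J
Cleaving exposes two faces of area A, so total new surface = 2*A and gamma = W / (2*A)
gamma = 0.00159 / (2 * 0.00379)
gamma = 0.21 J/m^2

0.21


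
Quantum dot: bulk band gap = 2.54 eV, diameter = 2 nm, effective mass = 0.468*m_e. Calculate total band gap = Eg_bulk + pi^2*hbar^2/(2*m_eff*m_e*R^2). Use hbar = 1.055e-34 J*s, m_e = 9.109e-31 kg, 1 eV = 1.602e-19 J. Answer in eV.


Radius R = 2/2 nm = 1e-09 m
Confinement energy dE = pi^2 * hbar^2 / (2 * m_eff * m_e * R^2)
dE = pi^2 * (1.055e-34)^2 / (2 * 0.468 * 9.109e-31 * (1e-09)^2) J, divided by 1.602e-19 J/eV
dE = 0.8043 eV
Total band gap = E_g(bulk) + dE = 2.54 + 0.8043 = 3.3443 eV

3.3443


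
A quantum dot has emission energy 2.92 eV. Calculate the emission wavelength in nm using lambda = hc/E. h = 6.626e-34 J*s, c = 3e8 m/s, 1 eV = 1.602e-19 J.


Convert energy: E = 2.92 eV = 2.92 * 1.602e-19 = 4.67784e-19 J
lambda = h*c / E = 6.626e-34 * 3e8 / 4.67784e-19
lambda = 4.2494e-07 m = 424.9 nm

424.9


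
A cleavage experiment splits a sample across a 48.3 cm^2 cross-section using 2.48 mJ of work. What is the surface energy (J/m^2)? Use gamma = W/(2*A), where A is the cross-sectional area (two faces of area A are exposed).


Convert: A = 48.3 cm^2 = 0.00483 m^2, W = 2.48 mJ = 0.00248 J
Cleaving exposes two faces of area A, so total new surface = 2*A and gamma = W / (2*A)
gamma = 0.00248 / (2 * 0.00483)
gamma = 0.257 J/m^2

0.257


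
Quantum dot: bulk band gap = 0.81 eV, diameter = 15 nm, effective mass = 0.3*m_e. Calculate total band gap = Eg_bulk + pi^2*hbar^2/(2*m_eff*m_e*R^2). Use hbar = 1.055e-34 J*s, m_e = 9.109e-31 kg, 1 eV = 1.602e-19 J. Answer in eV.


Radius R = 15/2 nm = 7.5e-09 m
Confinement energy dE = pi^2 * hbar^2 / (2 * m_eff * m_e * R^2)
dE = pi^2 * (1.055e-34)^2 / (2 * 0.3 * 9.109e-31 * (7.5e-09)^2) J, divided by 1.602e-19 J/eV
dE = 0.0223 eV
Total band gap = E_g(bulk) + dE = 0.81 + 0.0223 = 0.8323 eV

0.8323


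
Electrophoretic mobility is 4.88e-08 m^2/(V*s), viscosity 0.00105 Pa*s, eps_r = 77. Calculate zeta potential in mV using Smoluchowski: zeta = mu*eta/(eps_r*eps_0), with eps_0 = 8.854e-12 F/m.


Smoluchowski equation: zeta = mu * eta / (eps_r * eps_0)
zeta = 4.88e-08 * 0.00105 / (77 * 8.854e-12)
zeta = 0.075159 V = 75.16 mV

75.16


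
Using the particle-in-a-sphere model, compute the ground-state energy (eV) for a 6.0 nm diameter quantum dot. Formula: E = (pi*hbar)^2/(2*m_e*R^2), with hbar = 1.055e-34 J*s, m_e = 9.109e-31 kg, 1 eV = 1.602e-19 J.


Radius R = 6.0/2 = 3 nm = 3e-09 m
E = (pi * 1.055e-34)^2 / (2 * 9.109e-31 * (3e-09)^2)
E(J) = 6.69979e-21
E = E(J) / 1.602e-19 = 0.0418 eV

0.0418


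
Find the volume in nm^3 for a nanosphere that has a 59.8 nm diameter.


Radius r = 59.8/2 = 29.9 nm
Volume V = (4/3) * pi * r^3
V = (4/3) * pi * (29.9)^3
V = 111970.13 nm^3

111970.13


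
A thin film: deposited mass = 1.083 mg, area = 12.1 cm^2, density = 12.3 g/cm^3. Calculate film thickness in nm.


Convert: m = 1.083 mg = 1.0830e-06 kg, A = 12.1 cm^2 = 1.2100e-03 m^2, rho = 12.3 g/cm^3 = 12300 kg/m^3
t = m / (A * rho)
t = 1.0830e-06 / (1.2100e-03 * 12300)
t = 7.2768e-08 m = 72.8 nm

72.8


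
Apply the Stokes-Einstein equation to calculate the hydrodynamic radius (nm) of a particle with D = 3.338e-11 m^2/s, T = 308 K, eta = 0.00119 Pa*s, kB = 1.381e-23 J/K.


Stokes-Einstein: R = kB*T / (6*pi*eta*D)
R = 1.381e-23 * 308 / (6 * pi * 0.00119 * 3.338e-11)
R = 5.68081e-09 m = 5.68 nm

5.68


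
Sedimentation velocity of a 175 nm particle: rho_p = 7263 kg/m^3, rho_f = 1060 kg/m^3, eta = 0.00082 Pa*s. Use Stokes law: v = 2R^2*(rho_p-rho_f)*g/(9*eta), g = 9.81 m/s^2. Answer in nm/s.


Radius R = 175/2 nm = 8.75e-08 m
Density difference = 7263 - 1060 = 6203 kg/m^3
v = 2 * R^2 * (rho_p - rho_f) * g / (9 * eta)
v = 2 * (8.75e-08)^2 * 6203 * 9.81 / (9 * 0.00082)
v = 1.26258e-07 m/s = 126.2585 nm/s

126.2585


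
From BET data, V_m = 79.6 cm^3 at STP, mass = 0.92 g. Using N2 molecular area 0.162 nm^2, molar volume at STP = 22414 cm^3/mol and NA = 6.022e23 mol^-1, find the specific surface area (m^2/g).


Number of moles in monolayer = V_m / 22414 = 79.6 / 22414 = 0.00355135
Number of molecules = moles * NA = 0.00355135 * 6.022e23
SA = molecules * sigma / mass
SA = (79.6 / 22414) * 6.022e23 * 0.162e-18 / 0.92
SA = 376.6 m^2/g

376.6


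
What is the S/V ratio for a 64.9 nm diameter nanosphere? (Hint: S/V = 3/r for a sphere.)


Radius r = 64.9/2 = 32.45 nm
S/V = 3 / r = 3 / 32.45
S/V = 0.0924 nm^-1

0.0924


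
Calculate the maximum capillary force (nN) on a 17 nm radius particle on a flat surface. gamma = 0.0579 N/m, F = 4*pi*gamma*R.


Convert radius: R = 17 nm = 1.7e-08 m
F = 4 * pi * gamma * R
F = 4 * pi * 0.0579 * 1.7e-08
F = 1.23691e-08 N = 12.3691 nN

12.3691


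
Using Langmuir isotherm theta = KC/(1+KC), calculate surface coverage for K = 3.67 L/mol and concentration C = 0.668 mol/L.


Langmuir isotherm: theta = K*C / (1 + K*C)
K*C = 3.67 * 0.668 = 2.45156
theta = 2.45156 / (1 + 2.45156) = 2.45156 / 3.45156
theta = 0.7103

0.7103


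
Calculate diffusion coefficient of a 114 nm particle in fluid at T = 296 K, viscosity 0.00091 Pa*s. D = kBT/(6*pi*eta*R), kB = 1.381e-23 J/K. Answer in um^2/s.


Radius R = 114/2 = 57 nm = 5.7e-08 m
D = kB*T / (6*pi*eta*R)
D = 1.381e-23 * 296 / (6 * pi * 0.00091 * 5.7e-08)
D = 4.18088e-12 m^2/s = 4.181 um^2/s

4.181


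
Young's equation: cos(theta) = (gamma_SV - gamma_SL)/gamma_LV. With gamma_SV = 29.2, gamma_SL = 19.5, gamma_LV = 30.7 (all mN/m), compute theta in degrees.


cos(theta) = (gamma_SV - gamma_SL) / gamma_LV
cos(theta) = (29.2 - 19.5) / 30.7
cos(theta) = 0.315961
theta = arccos(0.315961) = 71.58 degrees

71.58


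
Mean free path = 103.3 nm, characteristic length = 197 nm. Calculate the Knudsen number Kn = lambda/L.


Knudsen number Kn = lambda / L
Kn = 103.3 / 197
Kn = 0.5244

0.5244


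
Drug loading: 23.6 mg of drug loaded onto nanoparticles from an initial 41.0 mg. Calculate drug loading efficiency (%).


Drug loading efficiency = (drug loaded / drug initial) * 100
DLE = 23.6 / 41.0 * 100
DLE = 0.5756 * 100
DLE = 57.56%

57.56


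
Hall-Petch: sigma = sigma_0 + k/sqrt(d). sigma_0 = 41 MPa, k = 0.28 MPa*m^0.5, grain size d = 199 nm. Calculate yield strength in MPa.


d = 199 nm = 1.99e-07 m
sqrt(d) = 0.0004460942
Hall-Petch contribution = k / sqrt(d) = 0.28 / 0.0004460942 = 627.7 MPa
sigma = sigma_0 + k/sqrt(d) = 41 + 627.7 = 668.7 MPa

668.7


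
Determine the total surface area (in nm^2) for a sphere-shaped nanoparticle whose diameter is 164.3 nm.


Radius r = 164.3/2 = 82.15 nm
Surface area SA = 4 * pi * r^2
SA = 4 * pi * (82.15)^2
SA = 84805.69 nm^2

84805.69


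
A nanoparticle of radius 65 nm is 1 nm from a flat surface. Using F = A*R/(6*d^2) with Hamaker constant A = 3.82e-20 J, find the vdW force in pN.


Convert to SI: R = 65 nm = 6.5e-08 m, d = 1 nm = 1e-09 m
F = A * R / (6 * d^2)
F = 3.82e-20 * 6.5e-08 / (6 * (1e-09)^2)
F = 4.13833e-10 N = 413.833 pN

413.833


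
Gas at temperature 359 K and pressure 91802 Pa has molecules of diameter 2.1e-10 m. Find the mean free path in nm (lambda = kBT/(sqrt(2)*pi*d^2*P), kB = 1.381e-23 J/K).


Mean free path: lambda = kB*T / (sqrt(2) * pi * d^2 * P)
lambda = 1.381e-23 * 359 / (sqrt(2) * pi * (2.1e-10)^2 * 91802)
lambda = 2.75634e-07 m
lambda = 275.63 nm

275.63


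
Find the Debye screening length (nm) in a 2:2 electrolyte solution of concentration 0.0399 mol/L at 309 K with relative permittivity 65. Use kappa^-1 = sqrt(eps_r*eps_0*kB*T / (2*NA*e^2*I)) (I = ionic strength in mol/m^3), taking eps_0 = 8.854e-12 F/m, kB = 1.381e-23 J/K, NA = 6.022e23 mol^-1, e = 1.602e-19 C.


Ionic strength I = 0.0399 * 2^2 * 1000 = 159.6 mol/m^3
kappa^-1 = sqrt(65 * 8.854e-12 * 1.381e-23 * 309 / (2 * 6.022e23 * (1.602e-19)^2 * 159.6))
kappa^-1 = 0.706 nm

0.706


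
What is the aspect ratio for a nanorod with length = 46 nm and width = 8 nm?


Aspect ratio AR = length / diameter
AR = 46 / 8
AR = 5.75

5.75


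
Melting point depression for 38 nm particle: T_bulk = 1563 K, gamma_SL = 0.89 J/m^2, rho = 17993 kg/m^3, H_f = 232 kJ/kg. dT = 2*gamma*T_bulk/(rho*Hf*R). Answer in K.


Radius R = 38/2 = 19 nm = 1.9e-08 m
Convert H_f = 232 kJ/kg = 232000 J/kg
dT = 2 * gamma_SL * T_bulk / (rho * H_f * R)
dT = 2 * 0.89 * 1563 / (17993 * 232000 * 1.9e-08)
dT = 35.1 K

35.1


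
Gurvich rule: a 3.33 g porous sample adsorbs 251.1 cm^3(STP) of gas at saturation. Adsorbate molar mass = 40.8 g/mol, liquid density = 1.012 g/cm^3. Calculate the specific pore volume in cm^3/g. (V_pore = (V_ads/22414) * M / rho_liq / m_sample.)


Moles adsorbed n = V_ads / 22414 = 251.1 / 22414 = 1.120282e-02 mol
Liquid volume V_liq = n * M / rho_liq = 1.120282e-02 * 40.8 / 1.012 = 0.45166 cm^3
Specific pore volume V_pore = V_liq / m_sample = 0.45166 / 3.33
V_pore = 0.1356 cm^3/g

0.1356


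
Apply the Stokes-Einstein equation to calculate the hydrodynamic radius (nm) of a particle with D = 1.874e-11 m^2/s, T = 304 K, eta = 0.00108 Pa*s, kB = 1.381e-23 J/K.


Stokes-Einstein: R = kB*T / (6*pi*eta*D)
R = 1.381e-23 * 304 / (6 * pi * 0.00108 * 1.874e-11)
R = 1.10046e-08 m = 11.0 nm

11.0


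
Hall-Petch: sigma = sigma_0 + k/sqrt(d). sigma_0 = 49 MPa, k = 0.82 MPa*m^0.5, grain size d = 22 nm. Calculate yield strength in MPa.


d = 22 nm = 2.2e-08 m
sqrt(d) = 0.000148324
Hall-Petch contribution = k / sqrt(d) = 0.82 / 0.000148324 = 5528.4 MPa
sigma = sigma_0 + k/sqrt(d) = 49 + 5528.4 = 5577.4 MPa

5577.4


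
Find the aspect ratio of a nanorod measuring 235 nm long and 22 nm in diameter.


Aspect ratio AR = length / diameter
AR = 235 / 22
AR = 10.68

10.68


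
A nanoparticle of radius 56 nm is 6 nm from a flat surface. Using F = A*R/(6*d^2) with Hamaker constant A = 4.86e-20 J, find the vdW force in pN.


Convert to SI: R = 56 nm = 5.6e-08 m, d = 6 nm = 6e-09 m
F = A * R / (6 * d^2)
F = 4.86e-20 * 5.6e-08 / (6 * (6e-09)^2)
F = 1.26e-11 N = 12.6 pN

12.6


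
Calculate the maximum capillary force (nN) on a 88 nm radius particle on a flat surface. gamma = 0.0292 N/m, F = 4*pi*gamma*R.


Convert radius: R = 88 nm = 8.8e-08 m
F = 4 * pi * gamma * R
F = 4 * pi * 0.0292 * 8.8e-08
F = 3.22905e-08 N = 32.2905 nN

32.2905


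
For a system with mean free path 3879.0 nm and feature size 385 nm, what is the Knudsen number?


Knudsen number Kn = lambda / L
Kn = 3879.0 / 385
Kn = 10.0753

10.0753


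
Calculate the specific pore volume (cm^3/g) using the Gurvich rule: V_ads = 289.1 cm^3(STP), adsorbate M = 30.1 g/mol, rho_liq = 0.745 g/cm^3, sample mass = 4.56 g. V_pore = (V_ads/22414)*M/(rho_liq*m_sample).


Moles adsorbed n = V_ads / 22414 = 289.1 / 22414 = 1.289819e-02 mol
Liquid volume V_liq = n * M / rho_liq = 1.289819e-02 * 30.1 / 0.745 = 0.52112 cm^3
Specific pore volume V_pore = V_liq / m_sample = 0.52112 / 4.56
V_pore = 0.1143 cm^3/g

0.1143


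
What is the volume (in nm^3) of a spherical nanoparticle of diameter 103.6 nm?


Radius r = 103.6/2 = 51.8 nm
Volume V = (4/3) * pi * r^3
V = (4/3) * pi * (51.8)^3
V = 582207.62 nm^3

582207.62


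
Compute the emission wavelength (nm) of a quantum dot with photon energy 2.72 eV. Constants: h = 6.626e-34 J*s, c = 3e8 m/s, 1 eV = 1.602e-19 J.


Convert energy: E = 2.72 eV = 2.72 * 1.602e-19 = 4.35744e-19 J
lambda = h*c / E = 6.626e-34 * 3e8 / 4.35744e-19
lambda = 4.56185e-07 m = 456.2 nm

456.2


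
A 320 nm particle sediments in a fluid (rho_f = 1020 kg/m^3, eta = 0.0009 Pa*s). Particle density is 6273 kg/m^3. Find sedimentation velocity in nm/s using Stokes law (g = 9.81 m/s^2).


Radius R = 320/2 nm = 1.6e-07 m
Density difference = 6273 - 1020 = 5253 kg/m^3
v = 2 * R^2 * (rho_p - rho_f) * g / (9 * eta)
v = 2 * (1.6e-07)^2 * 5253 * 9.81 / (9 * 0.0009)
v = 3.25733e-07 m/s = 325.7327 nm/s

325.7327


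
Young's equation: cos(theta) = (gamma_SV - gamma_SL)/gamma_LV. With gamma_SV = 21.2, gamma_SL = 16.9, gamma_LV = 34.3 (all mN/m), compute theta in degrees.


cos(theta) = (gamma_SV - gamma_SL) / gamma_LV
cos(theta) = (21.2 - 16.9) / 34.3
cos(theta) = 0.125364
theta = arccos(0.125364) = 82.8 degrees

82.8


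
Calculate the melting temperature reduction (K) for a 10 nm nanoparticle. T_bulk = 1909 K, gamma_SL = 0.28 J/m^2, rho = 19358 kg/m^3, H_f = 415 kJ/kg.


Radius R = 10/2 = 5 nm = 5e-09 m
Convert H_f = 415 kJ/kg = 415000 J/kg
dT = 2 * gamma_SL * T_bulk / (rho * H_f * R)
dT = 2 * 0.28 * 1909 / (19358 * 415000 * 5e-09)
dT = 26.6 K

26.6


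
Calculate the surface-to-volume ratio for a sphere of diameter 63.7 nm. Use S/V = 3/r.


Radius r = 63.7/2 = 31.85 nm
S/V = 3 / r = 3 / 31.85
S/V = 0.0942 nm^-1

0.0942


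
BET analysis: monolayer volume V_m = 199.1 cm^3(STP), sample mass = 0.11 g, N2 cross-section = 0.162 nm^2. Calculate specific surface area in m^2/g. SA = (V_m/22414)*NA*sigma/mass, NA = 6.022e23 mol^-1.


Number of moles in monolayer = V_m / 22414 = 199.1 / 22414 = 0.00888284
Number of molecules = moles * NA = 0.00888284 * 6.022e23
SA = molecules * sigma / mass
SA = (199.1 / 22414) * 6.022e23 * 0.162e-18 / 0.11
SA = 7878.0 m^2/g

7878.0
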